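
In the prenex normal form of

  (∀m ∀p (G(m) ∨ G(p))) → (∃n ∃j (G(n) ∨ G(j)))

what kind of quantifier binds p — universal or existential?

existential

Rewrite implications/biconditionals: A → B as ¬A ∨ B.
  ¬(∀m ∀p (G(m) ∨ G(p))) ∨ (∃n ∃j (G(n) ∨ G(j)))
Drive negations inward (¬∀x A ≡ ∃x ¬A, ¬∃x A ≡ ∀x ¬A, De Morgan for ∧/∨):
  (∃m ∃p (¬G(m) ∧ ¬G(p))) ∨ (∃n ∃j (G(n) ∨ G(j)))
Pull the quantifiers to the front (each side's bound variable is not free in the other side):
  ∃m ∃p ∃n ∃j (¬G(m) ∧ ¬G(p) ∨ G(n) ∨ G(j))
The quantifier ∀p sits under an odd number of negations (counting the antecedent side of each →), so it flips to ∃p.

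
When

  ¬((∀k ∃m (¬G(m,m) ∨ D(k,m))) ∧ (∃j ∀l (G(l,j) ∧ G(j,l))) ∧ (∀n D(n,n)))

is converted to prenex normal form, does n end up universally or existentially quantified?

existential

Push ¬ through the quantifiers and connectives to reach negation normal form:
  (∃k ∀m (G(m,m) ∧ ¬D(k,m))) ∨ (∀j ∃l (¬G(l,j) ∨ ¬G(j,l))) ∨ (∃n ¬D(n,n))
All bound variables are already distinct, so no renaming is needed.
Pull the quantifiers to the front (each side's bound variable is not free in the other side):
  ∃k ∀m ∀j ∃l ∃n (G(m,m) ∧ ¬D(k,m) ∨ ¬G(l,j) ∨ ¬G(j,l) ∨ ¬D(n,n))
The quantifier ∀n sits under an odd number of negations, so it flips to ∃n.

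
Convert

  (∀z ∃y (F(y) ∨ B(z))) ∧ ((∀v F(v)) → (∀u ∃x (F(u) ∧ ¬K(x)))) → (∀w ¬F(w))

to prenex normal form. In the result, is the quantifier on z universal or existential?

existential

Rewrite implications/biconditionals: A → B as ¬A ∨ B.
  ¬((∀z ∃y (F(y) ∨ B(z))) ∧ (¬(∀v F(v)) ∨ (∀u ∃x (F(u) ∧ ¬K(x))))) ∨ (∀w ¬F(w))
Drive negations inward (¬∀x A ≡ ∃x ¬A, ¬∃x A ≡ ∀x ¬A, De Morgan for ∧/∨):
  (∃z ∀y (¬F(y) ∧ ¬B(z))) ∨ (∀v F(v)) ∧ (∃u ∀x (¬F(u) ∨ K(x))) ∨ (∀w ¬F(w))
All bound variables are already distinct, so no renaming is needed.
Extract every quantifier outward, since the variables are now distinct and don't occur free across branches:
  ∃z ∀y ∀v ∃u ∀x ∀w (¬F(y) ∧ ¬B(z) ∨ F(v) ∧ (¬F(u) ∨ K(x)) ∨ ¬F(w))
The quantifier ∀z sits under an odd number of negations (counting the antecedent side of each →), so it flips to ∃z.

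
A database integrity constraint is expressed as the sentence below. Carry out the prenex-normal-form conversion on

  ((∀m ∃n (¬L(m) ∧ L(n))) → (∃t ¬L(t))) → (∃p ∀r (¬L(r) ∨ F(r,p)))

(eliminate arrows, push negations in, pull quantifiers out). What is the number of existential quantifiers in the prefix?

First replace A → B with ¬A ∨ B.
  ¬(¬(∀m ∃n (¬L(m) ∧ L(n))) ∨ (∃t ¬L(t))) ∨ (∃p ∀r (¬L(r) ∨ F(r,p)))
Drive negations inward (¬∀x A ≡ ∃x ¬A, ¬∃x A ≡ ∀x ¬A, De Morgan for ∧/∨):
  (∀m ∃n (¬L(m) ∧ L(n))) ∧ (∀t L(t)) ∨ (∃p ∀r (¬L(r) ∨ F(r,p)))
Extract every quantifier outward, since the variables are now distinct and don't occur free across branches:
  ∀m ∃n ∀t ∃p ∀r (¬L(m) ∧ L(n) ∧ L(t) ∨ ¬L(r) ∨ F(r,p))
The prefix is ∀m ∃n ∀t ∃p ∀r: 3 universal, 2 existential.

2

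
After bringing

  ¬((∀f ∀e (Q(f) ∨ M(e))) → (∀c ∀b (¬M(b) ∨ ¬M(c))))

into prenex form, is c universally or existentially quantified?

First replace A → B with ¬A ∨ B.
  ¬(¬(∀f ∀e (Q(f) ∨ M(e))) ∨ (∀c ∀b (¬M(b) ∨ ¬M(c))))
Move each ¬ inward, flipping quantifiers it crosses:
  (∀f ∀e (Q(f) ∨ M(e))) ∧ (∃c ∃b (M(b) ∧ M(c)))
All bound variables are already distinct, so no renaming is needed.
Extract every quantifier outward, since the variables are now distinct and don't occur free across branches:
  ∀f ∀e ∃c ∃b ((Q(f) ∨ M(e)) ∧ M(b) ∧ M(c))
The quantifier ∀c sits under an odd number of negations (counting the antecedent side of each →), so it flips to ∃c.

existential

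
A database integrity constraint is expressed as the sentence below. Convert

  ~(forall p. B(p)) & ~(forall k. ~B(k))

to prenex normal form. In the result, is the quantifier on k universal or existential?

Drive negations inward (¬∀x A ≡ ∃x ¬A, ¬∃x A ≡ ∀x ¬A, De Morgan for ∧/∨):
  (exists p. ~B(p)) & (exists k. B(k))
All bound variables are already distinct, so no renaming is needed.
Extract every quantifier outward, since the variables are now distinct and don't occur free across branches:
  exists p. exists k. (~B(p) & B(k))
The quantifier forall k sits under an odd number of negations, so it flips to exists k.

existential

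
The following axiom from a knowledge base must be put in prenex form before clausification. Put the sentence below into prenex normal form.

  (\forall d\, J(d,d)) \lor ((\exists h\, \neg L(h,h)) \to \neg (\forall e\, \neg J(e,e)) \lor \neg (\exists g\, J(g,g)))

First replace A → B with ¬A ∨ B.
  (\forall d\, J(d,d)) \lor \neg (\exists h\, \neg L(h,h)) \lor \neg (\forall e\, \neg J(e,e)) \lor \neg (\exists g\, J(g,g))
Drive negations inward (¬∀x A ≡ ∃x ¬A, ¬∃x A ≡ ∀x ¬A, De Morgan for ∧/∨):
  (\forall d\, J(d,d)) \lor (\forall h\, L(h,h)) \lor (\exists e\, J(e,e)) \lor (\forall g\, \neg J(g,g))
All bound variables are already distinct, so no renaming is needed.
Extract every quantifier outward, since the variables are now distinct and don't occur free across branches:
  \forall d\, \forall h\, \exists e\, \forall g\, (J(d,d) \lor L(h,h) \lor J(e,e) \lor \neg J(g,g))

\forall d\, \forall h\, \exists e\, \forall g\, (J(d,d) \lor L(h,h) \lor J(e,e) \lor \neg J(g,g))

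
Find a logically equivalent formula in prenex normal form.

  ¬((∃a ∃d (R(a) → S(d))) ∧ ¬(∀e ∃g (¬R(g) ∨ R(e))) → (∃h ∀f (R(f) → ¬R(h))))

Rewrite implications/biconditionals: A → B as ¬A ∨ B.
  ¬(¬((∃a ∃d (¬R(a) ∨ S(d))) ∧ ¬(∀e ∃g (¬R(g) ∨ R(e)))) ∨ (∃h ∀f (¬R(f) ∨ ¬R(h))))
Move each ¬ inward, flipping quantifiers it crosses:
  (∃a ∃d (¬R(a) ∨ S(d))) ∧ (∃e ∀g (R(g) ∧ ¬R(e))) ∧ (∀h ∃f (R(f) ∧ R(h)))
Extract every quantifier outward, since the variables are now distinct and don't occur free across branches:
  ∃a ∃d ∃e ∀g ∀h ∃f ((¬R(a) ∨ S(d)) ∧ R(g) ∧ ¬R(e) ∧ R(f) ∧ R(h))

∃a ∃d ∃e ∀g ∀h ∃f ((¬R(a) ∨ S(d)) ∧ R(g) ∧ ¬R(e) ∧ R(f) ∧ R(h))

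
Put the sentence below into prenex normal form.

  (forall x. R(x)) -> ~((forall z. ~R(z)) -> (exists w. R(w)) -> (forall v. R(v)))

Eliminate → and ↔ using ¬ and ∨.
  ~(forall x. R(x)) | ~(~(forall z. ~R(z)) | ~(exists w. R(w)) | (forall v. R(v)))
Drive negations inward (¬∀x A ≡ ∃x ¬A, ¬∃x A ≡ ∀x ¬A, De Morgan for ∧/∨):
  (exists x. ~R(x)) | (forall z. ~R(z)) & (exists w. R(w)) & (exists v. ~R(v))
Finally move all quantifiers to the prefix:
  exists x. forall z. exists w. exists v. (~R(x) | ~R(z) & R(w) & ~R(v))

exists x. forall z. exists w. exists v. (~R(x) | ~R(z) & R(w) & ~R(v))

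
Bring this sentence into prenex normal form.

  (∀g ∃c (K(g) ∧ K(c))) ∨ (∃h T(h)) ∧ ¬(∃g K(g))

∀g ∃c ∃h ∀w1 (K(g) ∧ K(c) ∨ T(h) ∧ ¬K(w1))

Move each ¬ inward, flipping quantifiers it crosses:
  (∀g ∃c (K(g) ∧ K(c))) ∨ (∃h T(h)) ∧ (∀g ¬K(g))
Give each quantifier a distinct variable: g↦w1.
  (∀g ∃c (K(g) ∧ K(c))) ∨ (∃h T(h)) ∧ (∀w1 ¬K(w1))
Finally move all quantifiers to the prefix:
  ∀g ∃c ∃h ∀w1 (K(g) ∧ K(c) ∨ T(h) ∧ ¬K(w1))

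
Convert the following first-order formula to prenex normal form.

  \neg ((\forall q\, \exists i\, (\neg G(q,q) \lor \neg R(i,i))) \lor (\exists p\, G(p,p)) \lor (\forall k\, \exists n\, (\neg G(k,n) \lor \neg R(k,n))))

Drive negations inward (¬∀x A ≡ ∃x ¬A, ¬∃x A ≡ ∀x ¬A, De Morgan for ∧/∨):
  (\exists q\, \forall i\, (G(q,q) \land R(i,i))) \land (\forall p\, \neg G(p,p)) \land (\exists k\, \forall n\, (G(k,n) \land R(k,n)))
All bound variables are already distinct, so no renaming is needed.
Extract every quantifier outward, since the variables are now distinct and don't occur free across branches:
  \exists q\, \forall i\, \forall p\, \exists k\, \forall n\, (G(q,q) \land R(i,i) \land \neg G(p,p) \land G(k,n) \land R(k,n))

\exists q\, \forall i\, \forall p\, \exists k\, \forall n\, (G(q,q) \land R(i,i) \land \neg G(p,p) \land G(k,n) \land R(k,n))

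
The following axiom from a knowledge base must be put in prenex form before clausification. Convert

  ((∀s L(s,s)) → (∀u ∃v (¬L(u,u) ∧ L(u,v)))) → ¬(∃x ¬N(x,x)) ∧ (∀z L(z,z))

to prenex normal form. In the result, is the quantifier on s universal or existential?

First replace A → B with ¬A ∨ B.
  ¬(¬(∀s L(s,s)) ∨ (∀u ∃v (¬L(u,u) ∧ L(u,v)))) ∨ ¬(∃x ¬N(x,x)) ∧ (∀z L(z,z))
Drive negations inward (¬∀x A ≡ ∃x ¬A, ¬∃x A ≡ ∀x ¬A, De Morgan for ∧/∨):
  (∀s L(s,s)) ∧ (∃u ∀v (L(u,u) ∨ ¬L(u,v))) ∨ (∀x N(x,x)) ∧ (∀z L(z,z))
Pull the quantifiers to the front (each side's bound variable is not free in the other side):
  ∀s ∃u ∀v ∀x ∀z (L(s,s) ∧ (L(u,u) ∨ ¬L(u,v)) ∨ N(x,x) ∧ L(z,z))
The quantifier ∀s sits under an even number of negations (counting the antecedent side of each →), so it remains universal.

universal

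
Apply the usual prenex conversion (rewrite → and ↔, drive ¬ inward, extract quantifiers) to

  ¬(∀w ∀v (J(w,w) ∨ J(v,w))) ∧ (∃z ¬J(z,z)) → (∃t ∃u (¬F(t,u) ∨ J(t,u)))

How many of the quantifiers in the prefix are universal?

Rewrite implications/biconditionals: A → B as ¬A ∨ B.
  ¬(¬(∀w ∀v (J(w,w) ∨ J(v,w))) ∧ (∃z ¬J(z,z))) ∨ (∃t ∃u (¬F(t,u) ∨ J(t,u)))
Move each ¬ inward, flipping quantifiers it crosses:
  (∀w ∀v (J(w,w) ∨ J(v,w))) ∨ (∀z J(z,z)) ∨ (∃t ∃u (¬F(t,u) ∨ J(t,u)))
Pull the quantifiers to the front (each side's bound variable is not free in the other side):
  ∀w ∀v ∀z ∃t ∃u (J(w,w) ∨ J(v,w) ∨ J(z,z) ∨ ¬F(t,u) ∨ J(t,u))
The prefix is ∀w ∀v ∀z ∃t ∃u: 3 universal, 2 existential.

3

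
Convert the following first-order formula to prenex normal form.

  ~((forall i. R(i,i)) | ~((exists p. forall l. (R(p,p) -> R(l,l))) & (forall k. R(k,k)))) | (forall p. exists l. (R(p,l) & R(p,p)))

exists i. exists p. forall l. forall k. forall x1. exists w. (~R(i,i) & (~R(p,p) | R(l,l)) & R(k,k) | R(x1,w) & R(x1,x1))

Eliminate → and ↔ using ¬ and ∨.
  ~((forall i. R(i,i)) | ~((exists p. forall l. (~R(p,p) | R(l,l))) & (forall k. R(k,k)))) | (forall p. exists l. (R(p,l) & R(p,p)))
Drive negations inward (¬∀x A ≡ ∃x ¬A, ¬∃x A ≡ ∀x ¬A, De Morgan for ∧/∨):
  (exists i. ~R(i,i)) & (exists p. forall l. (~R(p,p) | R(l,l))) & (forall k. R(k,k)) | (forall p. exists l. (R(p,l) & R(p,p)))
Standardize variables apart so no two quantifiers bind the same name: p↦x1, l↦w.
  (exists i. ~R(i,i)) & (exists p. forall l. (~R(p,p) | R(l,l))) & (forall k. R(k,k)) | (forall x1. exists w. (R(x1,w) & R(x1,x1)))
Pull the quantifiers to the front (each side's bound variable is not free in the other side):
  exists i. exists p. forall l. forall k. forall x1. exists w. (~R(i,i) & (~R(p,p) | R(l,l)) & R(k,k) | R(x1,w) & R(x1,x1))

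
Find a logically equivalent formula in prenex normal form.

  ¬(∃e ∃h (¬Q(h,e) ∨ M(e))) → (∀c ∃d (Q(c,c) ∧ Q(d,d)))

Eliminate → and ↔ using ¬ and ∨.
  ¬¬(∃e ∃h (¬Q(h,e) ∨ M(e))) ∨ (∀c ∃d (Q(c,c) ∧ Q(d,d)))
Move each ¬ inward, flipping quantifiers it crosses:
  (∃e ∃h (¬Q(h,e) ∨ M(e))) ∨ (∀c ∃d (Q(c,c) ∧ Q(d,d)))
All bound variables are already distinct, so no renaming is needed.
Finally move all quantifiers to the prefix:
  ∃e ∃h ∀c ∃d (¬Q(h,e) ∨ M(e) ∨ Q(c,c) ∧ Q(d,d))

∃e ∃h ∀c ∃d (¬Q(h,e) ∨ M(e) ∨ Q(c,c) ∧ Q(d,d))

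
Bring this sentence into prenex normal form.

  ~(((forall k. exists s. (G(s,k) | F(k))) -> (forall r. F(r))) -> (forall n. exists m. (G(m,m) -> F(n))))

exists k. forall s. forall r. exists n. forall m. ((~G(s,k) & ~F(k) | F(r)) & G(m,m) & ~F(n))

Eliminate → and ↔ using ¬ and ∨.
  ~(~(~(forall k. exists s. (G(s,k) | F(k))) | (forall r. F(r))) | (forall n. exists m. (~G(m,m) | F(n))))
Push ¬ through the quantifiers and connectives to reach negation normal form:
  ((exists k. forall s. (~G(s,k) & ~F(k))) | (forall r. F(r))) & (exists n. forall m. (G(m,m) & ~F(n)))
All bound variables are already distinct, so no renaming is needed.
Extract every quantifier outward, since the variables are now distinct and don't occur free across branches:
  exists k. forall s. forall r. exists n. forall m. ((~G(s,k) & ~F(k) | F(r)) & G(m,m) & ~F(n))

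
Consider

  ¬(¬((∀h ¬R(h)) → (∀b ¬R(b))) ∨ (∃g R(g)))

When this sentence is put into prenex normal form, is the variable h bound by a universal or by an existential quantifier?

Rewrite implications/biconditionals: A → B as ¬A ∨ B.
  ¬(¬(¬(∀h ¬R(h)) ∨ (∀b ¬R(b))) ∨ (∃g R(g)))
Push ¬ through the quantifiers and connectives to reach negation normal form:
  ((∃h R(h)) ∨ (∀b ¬R(b))) ∧ (∀g ¬R(g))
All bound variables are already distinct, so no renaming is needed.
Finally move all quantifiers to the prefix:
  ∃h ∀b ∀g ((R(h) ∨ ¬R(b)) ∧ ¬R(g))
The quantifier ∀h sits under an odd number of negations (counting the antecedent side of each →), so it flips to ∃h.

existential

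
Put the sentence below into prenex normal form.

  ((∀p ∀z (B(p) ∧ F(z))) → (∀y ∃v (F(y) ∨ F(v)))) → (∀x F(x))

∀p ∀z ∃y ∀v ∀x (B(p) ∧ F(z) ∧ ¬F(y) ∧ ¬F(v) ∨ F(x))

Rewrite implications/biconditionals: A → B as ¬A ∨ B.
  ¬(¬(∀p ∀z (B(p) ∧ F(z))) ∨ (∀y ∃v (F(y) ∨ F(v)))) ∨ (∀x F(x))
Move each ¬ inward, flipping quantifiers it crosses:
  (∀p ∀z (B(p) ∧ F(z))) ∧ (∃y ∀v (¬F(y) ∧ ¬F(v))) ∨ (∀x F(x))
All bound variables are already distinct, so no renaming is needed.
Extract every quantifier outward, since the variables are now distinct and don't occur free across branches:
  ∀p ∀z ∃y ∀v ∀x (B(p) ∧ F(z) ∧ ¬F(y) ∧ ¬F(v) ∨ F(x))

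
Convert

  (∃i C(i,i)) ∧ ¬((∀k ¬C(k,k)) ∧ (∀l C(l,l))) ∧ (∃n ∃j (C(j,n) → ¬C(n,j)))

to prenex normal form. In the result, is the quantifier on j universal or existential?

Eliminate → and ↔ using ¬ and ∨.
  (∃i C(i,i)) ∧ ¬((∀k ¬C(k,k)) ∧ (∀l C(l,l))) ∧ (∃n ∃j (¬C(j,n) ∨ ¬C(n,j)))
Push ¬ through the quantifiers and connectives to reach negation normal form:
  (∃i C(i,i)) ∧ ((∃k C(k,k)) ∨ (∃l ¬C(l,l))) ∧ (∃n ∃j (¬C(j,n) ∨ ¬C(n,j)))
Finally move all quantifiers to the prefix:
  ∃i ∃k ∃l ∃n ∃j (C(i,i) ∧ (C(k,k) ∨ ¬C(l,l)) ∧ (¬C(j,n) ∨ ¬C(n,j)))
The quantifier ∃j sits under an even number of negations (counting the antecedent side of each →), so it remains existential.

existential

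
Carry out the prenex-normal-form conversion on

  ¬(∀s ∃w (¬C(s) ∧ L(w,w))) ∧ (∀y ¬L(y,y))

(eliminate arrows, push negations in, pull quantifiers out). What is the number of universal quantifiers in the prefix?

Drive negations inward (¬∀x A ≡ ∃x ¬A, ¬∃x A ≡ ∀x ¬A, De Morgan for ∧/∨):
  (∃s ∀w (C(s) ∨ ¬L(w,w))) ∧ (∀y ¬L(y,y))
All bound variables are already distinct, so no renaming is needed.
Finally move all quantifiers to the prefix:
  ∃s ∀w ∀y ((C(s) ∨ ¬L(w,w)) ∧ ¬L(y,y))
The prefix is ∃s ∀w ∀y: 2 universal, 1 existential.

2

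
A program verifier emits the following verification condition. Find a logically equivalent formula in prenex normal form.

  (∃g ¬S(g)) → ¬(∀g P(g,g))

Eliminate → and ↔ using ¬ and ∨.
  ¬(∃g ¬S(g)) ∨ ¬(∀g P(g,g))
Drive negations inward (¬∀x A ≡ ∃x ¬A, ¬∃x A ≡ ∀x ¬A, De Morgan for ∧/∨):
  (∀g S(g)) ∨ (∃g ¬P(g,g))
Rename bound variables to avoid capture: g↦b.
  (∀g S(g)) ∨ (∃b ¬P(b,b))
Extract every quantifier outward, since the variables are now distinct and don't occur free across branches:
  ∀g ∃b (S(g) ∨ ¬P(b,b))

∀g ∃b (S(g) ∨ ¬P(b,b))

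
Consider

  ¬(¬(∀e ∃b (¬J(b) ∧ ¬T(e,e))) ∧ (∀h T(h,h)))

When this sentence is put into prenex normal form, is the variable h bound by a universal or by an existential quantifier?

existential

Drive negations inward (¬∀x A ≡ ∃x ¬A, ¬∃x A ≡ ∀x ¬A, De Morgan for ∧/∨):
  (∀e ∃b (¬J(b) ∧ ¬T(e,e))) ∨ (∃h ¬T(h,h))
All bound variables are already distinct, so no renaming is needed.
Finally move all quantifiers to the prefix:
  ∀e ∃b ∃h (¬J(b) ∧ ¬T(e,e) ∨ ¬T(h,h))
The quantifier ∀h sits under an odd number of negations, so it flips to ∃h.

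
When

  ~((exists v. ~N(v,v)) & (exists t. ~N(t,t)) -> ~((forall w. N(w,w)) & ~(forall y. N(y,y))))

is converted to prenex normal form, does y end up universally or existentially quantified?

First replace A → B with ¬A ∨ B.
  ~(~((exists v. ~N(v,v)) & (exists t. ~N(t,t))) | ~((forall w. N(w,w)) & ~(forall y. N(y,y))))
Push ¬ through the quantifiers and connectives to reach negation normal form:
  (exists v. ~N(v,v)) & (exists t. ~N(t,t)) & (forall w. N(w,w)) & (exists y. ~N(y,y))
Finally move all quantifiers to the prefix:
  exists v. exists t. forall w. exists y. (~N(v,v) & ~N(t,t) & N(w,w) & ~N(y,y))
The quantifier forall y sits under an odd number of negations (counting the antecedent side of each →), so it flips to exists y.

existential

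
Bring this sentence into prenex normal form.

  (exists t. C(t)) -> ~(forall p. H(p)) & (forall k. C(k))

First replace A → B with ¬A ∨ B.
  ~(exists t. C(t)) | ~(forall p. H(p)) & (forall k. C(k))
Move each ¬ inward, flipping quantifiers it crosses:
  (forall t. ~C(t)) | (exists p. ~H(p)) & (forall k. C(k))
All bound variables are already distinct, so no renaming is needed.
Pull the quantifiers to the front (each side's bound variable is not free in the other side):
  forall t. exists p. forall k. (~C(t) | ~H(p) & C(k))

forall t. exists p. forall k. (~C(t) | ~H(p) & C(k))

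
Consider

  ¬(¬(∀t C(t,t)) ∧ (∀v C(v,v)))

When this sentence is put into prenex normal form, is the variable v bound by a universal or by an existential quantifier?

existential

Move each ¬ inward, flipping quantifiers it crosses:
  (∀t C(t,t)) ∨ (∃v ¬C(v,v))
Finally move all quantifiers to the prefix:
  ∀t ∃v (C(t,t) ∨ ¬C(v,v))
The quantifier ∀v sits under an odd number of negations, so it flips to ∃v.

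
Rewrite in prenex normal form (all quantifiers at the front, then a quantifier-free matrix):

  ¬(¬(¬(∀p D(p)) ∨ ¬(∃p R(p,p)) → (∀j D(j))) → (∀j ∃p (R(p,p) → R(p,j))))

Eliminate → and ↔ using ¬ and ∨.
  ¬(¬¬(¬(¬(∀p D(p)) ∨ ¬(∃p R(p,p))) ∨ (∀j D(j))) ∨ (∀j ∃p (¬R(p,p) ∨ R(p,j))))
Move each ¬ inward, flipping quantifiers it crosses:
  ((∃p ¬D(p)) ∨ (∀p ¬R(p,p))) ∧ (∃j ¬D(j)) ∧ (∃j ∀p (R(p,p) ∧ ¬R(p,j)))
Standardize variables apart so no two quantifiers bind the same name: p↦u1, j↦c, p↦r.
  ((∃p ¬D(p)) ∨ (∀u1 ¬R(u1,u1))) ∧ (∃j ¬D(j)) ∧ (∃c ∀r (R(r,r) ∧ ¬R(r,c)))
Finally move all quantifiers to the prefix:
  ∃p ∀u1 ∃j ∃c ∀r ((¬D(p) ∨ ¬R(u1,u1)) ∧ ¬D(j) ∧ R(r,r) ∧ ¬R(r,c))

∃p ∀u1 ∃j ∃c ∀r ((¬D(p) ∨ ¬R(u1,u1)) ∧ ¬D(j) ∧ R(r,r) ∧ ¬R(r,c))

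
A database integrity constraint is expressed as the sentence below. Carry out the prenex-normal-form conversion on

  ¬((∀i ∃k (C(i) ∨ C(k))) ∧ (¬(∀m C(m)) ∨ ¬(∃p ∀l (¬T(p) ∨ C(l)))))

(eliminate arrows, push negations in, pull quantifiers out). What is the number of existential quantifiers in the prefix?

Move each ¬ inward, flipping quantifiers it crosses:
  (∃i ∀k (¬C(i) ∧ ¬C(k))) ∨ (∀m C(m)) ∧ (∃p ∀l (¬T(p) ∨ C(l)))
All bound variables are already distinct, so no renaming is needed.
Extract every quantifier outward, since the variables are now distinct and don't occur free across branches:
  ∃i ∀k ∀m ∃p ∀l (¬C(i) ∧ ¬C(k) ∨ C(m) ∧ (¬T(p) ∨ C(l)))
The prefix is ∃i ∀k ∀m ∃p ∀l: 3 universal, 2 existential.

2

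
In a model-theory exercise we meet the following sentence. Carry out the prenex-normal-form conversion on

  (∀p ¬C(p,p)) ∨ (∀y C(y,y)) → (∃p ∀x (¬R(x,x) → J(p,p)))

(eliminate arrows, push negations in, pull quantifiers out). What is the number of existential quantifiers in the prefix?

Eliminate → and ↔ using ¬ and ∨.
  ¬((∀p ¬C(p,p)) ∨ (∀y C(y,y))) ∨ (∃p ∀x (¬¬R(x,x) ∨ J(p,p)))
Push ¬ through the quantifiers and connectives to reach negation normal form:
  (∃p C(p,p)) ∧ (∃y ¬C(y,y)) ∨ (∃p ∀x (R(x,x) ∨ J(p,p)))
Rename bound variables to avoid capture: p↦q.
  (∃p C(p,p)) ∧ (∃y ¬C(y,y)) ∨ (∃q ∀x (R(x,x) ∨ J(q,q)))
Pull the quantifiers to the front (each side's bound variable is not free in the other side):
  ∃p ∃y ∃q ∀x (C(p,p) ∧ ¬C(y,y) ∨ R(x,x) ∨ J(q,q))
The prefix is ∃p ∃y ∃q ∀x: 1 universal, 3 existential.

3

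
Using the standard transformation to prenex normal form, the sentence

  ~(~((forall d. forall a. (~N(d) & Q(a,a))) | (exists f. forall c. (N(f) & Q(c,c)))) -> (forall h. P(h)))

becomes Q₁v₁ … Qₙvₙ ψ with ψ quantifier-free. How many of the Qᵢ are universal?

1

First replace A → B with ¬A ∨ B.
  ~(~~((forall d. forall a. (~N(d) & Q(a,a))) | (exists f. forall c. (N(f) & Q(c,c)))) | (forall h. P(h)))
Drive negations inward (¬∀x A ≡ ∃x ¬A, ¬∃x A ≡ ∀x ¬A, De Morgan for ∧/∨):
  (exists d. exists a. (N(d) | ~Q(a,a))) & (forall f. exists c. (~N(f) | ~Q(c,c))) & (exists h. ~P(h))
All bound variables are already distinct, so no renaming is needed.
Extract every quantifier outward, since the variables are now distinct and don't occur free across branches:
  exists d. exists a. forall f. exists c. exists h. ((N(d) | ~Q(a,a)) & (~N(f) | ~Q(c,c)) & ~P(h))
The prefix is exists d exists a forall f exists c exists h: 1 universal, 4 existential.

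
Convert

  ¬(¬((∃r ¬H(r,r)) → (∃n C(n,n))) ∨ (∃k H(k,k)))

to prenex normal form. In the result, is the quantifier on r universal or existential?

universal

Eliminate → and ↔ using ¬ and ∨.
  ¬(¬(¬(∃r ¬H(r,r)) ∨ (∃n C(n,n))) ∨ (∃k H(k,k)))
Move each ¬ inward, flipping quantifiers it crosses:
  ((∀r H(r,r)) ∨ (∃n C(n,n))) ∧ (∀k ¬H(k,k))
All bound variables are already distinct, so no renaming is needed.
Extract every quantifier outward, since the variables are now distinct and don't occur free across branches:
  ∀r ∃n ∀k ((H(r,r) ∨ C(n,n)) ∧ ¬H(k,k))
The quantifier ∃r sits under an odd number of negations (counting the antecedent side of each →), so it flips to ∀r.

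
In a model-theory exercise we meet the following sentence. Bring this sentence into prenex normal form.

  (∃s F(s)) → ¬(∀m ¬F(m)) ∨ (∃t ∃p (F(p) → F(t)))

Eliminate → and ↔ using ¬ and ∨.
  ¬(∃s F(s)) ∨ ¬(∀m ¬F(m)) ∨ (∃t ∃p (¬F(p) ∨ F(t)))
Push ¬ through the quantifiers and connectives to reach negation normal form:
  (∀s ¬F(s)) ∨ (∃m F(m)) ∨ (∃t ∃p (¬F(p) ∨ F(t)))
All bound variables are already distinct, so no renaming is needed.
Extract every quantifier outward, since the variables are now distinct and don't occur free across branches:
  ∀s ∃m ∃t ∃p (¬F(s) ∨ F(m) ∨ ¬F(p) ∨ F(t))

∀s ∃m ∃t ∃p (¬F(s) ∨ F(m) ∨ ¬F(p) ∨ F(t))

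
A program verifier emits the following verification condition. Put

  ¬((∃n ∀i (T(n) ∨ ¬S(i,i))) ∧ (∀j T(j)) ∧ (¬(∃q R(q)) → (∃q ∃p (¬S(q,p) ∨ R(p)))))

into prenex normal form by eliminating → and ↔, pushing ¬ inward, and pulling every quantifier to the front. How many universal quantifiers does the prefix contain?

Rewrite implications/biconditionals: A → B as ¬A ∨ B.
  ¬((∃n ∀i (T(n) ∨ ¬S(i,i))) ∧ (∀j T(j)) ∧ (¬¬(∃q R(q)) ∨ (∃q ∃p (¬S(q,p) ∨ R(p)))))
Move each ¬ inward, flipping quantifiers it crosses:
  (∀n ∃i (¬T(n) ∧ S(i,i))) ∨ (∃j ¬T(j)) ∨ (∀q ¬R(q)) ∧ (∀q ∀p (S(q,p) ∧ ¬R(p)))
Rename bound variables to avoid capture: q↦u1.
  (∀n ∃i (¬T(n) ∧ S(i,i))) ∨ (∃j ¬T(j)) ∨ (∀q ¬R(q)) ∧ (∀u1 ∀p (S(u1,p) ∧ ¬R(p)))
Extract every quantifier outward, since the variables are now distinct and don't occur free across branches:
  ∀n ∃i ∃j ∀q ∀u1 ∀p (¬T(n) ∧ S(i,i) ∨ ¬T(j) ∨ ¬R(q) ∧ S(u1,p) ∧ ¬R(p))
The prefix is ∀n ∃i ∃j ∀q ∀u1 ∀p: 4 universal, 2 existential.

4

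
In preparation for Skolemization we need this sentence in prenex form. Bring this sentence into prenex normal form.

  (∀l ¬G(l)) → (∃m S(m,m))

∃l ∃m (G(l) ∨ S(m,m))

Eliminate → and ↔ using ¬ and ∨.
  ¬(∀l ¬G(l)) ∨ (∃m S(m,m))
Drive negations inward (¬∀x A ≡ ∃x ¬A, ¬∃x A ≡ ∀x ¬A, De Morgan for ∧/∨):
  (∃l G(l)) ∨ (∃m S(m,m))
All bound variables are already distinct, so no renaming is needed.
Finally move all quantifiers to the prefix:
  ∃l ∃m (G(l) ∨ S(m,m))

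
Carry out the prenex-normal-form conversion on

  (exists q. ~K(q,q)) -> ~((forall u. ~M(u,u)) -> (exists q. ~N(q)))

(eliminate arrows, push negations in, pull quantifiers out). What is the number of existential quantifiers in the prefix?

First replace A → B with ¬A ∨ B.
  ~(exists q. ~K(q,q)) | ~(~(forall u. ~M(u,u)) | (exists q. ~N(q)))
Move each ¬ inward, flipping quantifiers it crosses:
  (forall q. K(q,q)) | (forall u. ~M(u,u)) & (forall q. N(q))
Give each quantifier a distinct variable: q↦w1.
  (forall q. K(q,q)) | (forall u. ~M(u,u)) & (forall w1. N(w1))
Finally move all quantifiers to the prefix:
  forall q. forall u. forall w1. (K(q,q) | ~M(u,u) & N(w1))
The prefix is forall q forall u forall w1: 3 universal, 0 existential.

0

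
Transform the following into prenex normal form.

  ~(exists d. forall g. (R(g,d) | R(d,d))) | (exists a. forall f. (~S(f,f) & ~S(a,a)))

Push ¬ through the quantifiers and connectives to reach negation normal form:
  (forall d. exists g. (~R(g,d) & ~R(d,d))) | (exists a. forall f. (~S(f,f) & ~S(a,a)))
Finally move all quantifiers to the prefix:
  forall d. exists g. exists a. forall f. (~R(g,d) & ~R(d,d) | ~S(f,f) & ~S(a,a))

forall d. exists g. exists a. forall f. (~R(g,d) & ~R(d,d) | ~S(f,f) & ~S(a,a))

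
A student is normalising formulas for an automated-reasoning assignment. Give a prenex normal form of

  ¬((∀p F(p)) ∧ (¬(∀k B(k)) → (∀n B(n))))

∃p ∃k ∃n (¬F(p) ∨ ¬B(k) ∧ ¬B(n))

Eliminate → and ↔ using ¬ and ∨.
  ¬((∀p F(p)) ∧ (¬¬(∀k B(k)) ∨ (∀n B(n))))
Drive negations inward (¬∀x A ≡ ∃x ¬A, ¬∃x A ≡ ∀x ¬A, De Morgan for ∧/∨):
  (∃p ¬F(p)) ∨ (∃k ¬B(k)) ∧ (∃n ¬B(n))
All bound variables are already distinct, so no renaming is needed.
Pull the quantifiers to the front (each side's bound variable is not free in the other side):
  ∃p ∃k ∃n (¬F(p) ∨ ¬B(k) ∧ ¬B(n))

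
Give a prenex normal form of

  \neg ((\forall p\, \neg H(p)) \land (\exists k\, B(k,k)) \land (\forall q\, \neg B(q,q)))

\exists p\, \forall k\, \exists q\, (H(p) \lor \neg B(k,k) \lor B(q,q))

Drive negations inward (¬∀x A ≡ ∃x ¬A, ¬∃x A ≡ ∀x ¬A, De Morgan for ∧/∨):
  (\exists p\, H(p)) \lor (\forall k\, \neg B(k,k)) \lor (\exists q\, B(q,q))
Finally move all quantifiers to the prefix:
  \exists p\, \forall k\, \exists q\, (H(p) \lor \neg B(k,k) \lor B(q,q))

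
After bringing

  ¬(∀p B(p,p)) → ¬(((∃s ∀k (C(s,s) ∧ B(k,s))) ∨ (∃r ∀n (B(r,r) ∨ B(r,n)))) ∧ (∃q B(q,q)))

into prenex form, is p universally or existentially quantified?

Rewrite implications/biconditionals: A → B as ¬A ∨ B.
  ¬¬(∀p B(p,p)) ∨ ¬(((∃s ∀k (C(s,s) ∧ B(k,s))) ∨ (∃r ∀n (B(r,r) ∨ B(r,n)))) ∧ (∃q B(q,q)))
Move each ¬ inward, flipping quantifiers it crosses:
  (∀p B(p,p)) ∨ (∀s ∃k (¬C(s,s) ∨ ¬B(k,s))) ∧ (∀r ∃n (¬B(r,r) ∧ ¬B(r,n))) ∨ (∀q ¬B(q,q))
All bound variables are already distinct, so no renaming is needed.
Extract every quantifier outward, since the variables are now distinct and don't occur free across branches:
  ∀p ∀s ∃k ∀r ∃n ∀q (B(p,p) ∨ (¬C(s,s) ∨ ¬B(k,s)) ∧ ¬B(r,r) ∧ ¬B(r,n) ∨ ¬B(q,q))
The quantifier ∀p sits under an even number of negations (counting the antecedent side of each →), so it remains universal.

universal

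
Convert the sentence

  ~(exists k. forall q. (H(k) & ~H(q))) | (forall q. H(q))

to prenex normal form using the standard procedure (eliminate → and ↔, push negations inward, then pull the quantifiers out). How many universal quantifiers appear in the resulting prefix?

Move each ¬ inward, flipping quantifiers it crosses:
  (forall k. exists q. (~H(k) | H(q))) | (forall q. H(q))
Give each quantifier a distinct variable: q↦b.
  (forall k. exists q. (~H(k) | H(q))) | (forall b. H(b))
Extract every quantifier outward, since the variables are now distinct and don't occur free across branches:
  forall k. exists q. forall b. (~H(k) | H(q) | H(b))
The prefix is forall k exists q forall b: 2 universal, 1 existential.

2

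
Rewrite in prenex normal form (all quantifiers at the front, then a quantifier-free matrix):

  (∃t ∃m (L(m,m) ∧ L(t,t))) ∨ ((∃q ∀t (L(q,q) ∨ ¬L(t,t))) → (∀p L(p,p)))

∃t ∃m ∀q ∃x1 ∀p (L(m,m) ∧ L(t,t) ∨ ¬L(q,q) ∧ L(x1,x1) ∨ L(p,p))

First replace A → B with ¬A ∨ B.
  (∃t ∃m (L(m,m) ∧ L(t,t))) ∨ ¬(∃q ∀t (L(q,q) ∨ ¬L(t,t))) ∨ (∀p L(p,p))
Drive negations inward (¬∀x A ≡ ∃x ¬A, ¬∃x A ≡ ∀x ¬A, De Morgan for ∧/∨):
  (∃t ∃m (L(m,m) ∧ L(t,t))) ∨ (∀q ∃t (¬L(q,q) ∧ L(t,t))) ∨ (∀p L(p,p))
Standardize variables apart so no two quantifiers bind the same name: t↦x1.
  (∃t ∃m (L(m,m) ∧ L(t,t))) ∨ (∀q ∃x1 (¬L(q,q) ∧ L(x1,x1))) ∨ (∀p L(p,p))
Extract every quantifier outward, since the variables are now distinct and don't occur free across branches:
  ∃t ∃m ∀q ∃x1 ∀p (L(m,m) ∧ L(t,t) ∨ ¬L(q,q) ∧ L(x1,x1) ∨ L(p,p))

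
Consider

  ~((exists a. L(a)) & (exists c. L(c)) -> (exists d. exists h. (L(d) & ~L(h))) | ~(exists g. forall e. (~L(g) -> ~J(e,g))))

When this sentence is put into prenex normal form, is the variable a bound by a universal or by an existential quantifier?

existential

First replace A → B with ¬A ∨ B.
  ~(~((exists a. L(a)) & (exists c. L(c))) | (exists d. exists h. (L(d) & ~L(h))) | ~(exists g. forall e. (~~L(g) | ~J(e,g))))
Push ¬ through the quantifiers and connectives to reach negation normal form:
  (exists a. L(a)) & (exists c. L(c)) & (forall d. forall h. (~L(d) | L(h))) & (exists g. forall e. (L(g) | ~J(e,g)))
Extract every quantifier outward, since the variables are now distinct and don't occur free across branches:
  exists a. exists c. forall d. forall h. exists g. forall e. (L(a) & L(c) & (~L(d) | L(h)) & (L(g) | ~J(e,g)))
The quantifier exists a sits under an even number of negations (counting the antecedent side of each →), so it remains existential.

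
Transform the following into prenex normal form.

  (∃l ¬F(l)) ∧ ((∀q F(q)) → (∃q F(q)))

∃l ∃q ∃c (¬F(l) ∧ (¬F(q) ∨ F(c)))

Rewrite implications/biconditionals: A → B as ¬A ∨ B.
  (∃l ¬F(l)) ∧ (¬(∀q F(q)) ∨ (∃q F(q)))
Drive negations inward (¬∀x A ≡ ∃x ¬A, ¬∃x A ≡ ∀x ¬A, De Morgan for ∧/∨):
  (∃l ¬F(l)) ∧ ((∃q ¬F(q)) ∨ (∃q F(q)))
Rename bound variables to avoid capture: q↦c.
  (∃l ¬F(l)) ∧ ((∃q ¬F(q)) ∨ (∃c F(c)))
Pull the quantifiers to the front (each side's bound variable is not free in the other side):
  ∃l ∃q ∃c (¬F(l) ∧ (¬F(q) ∨ F(c)))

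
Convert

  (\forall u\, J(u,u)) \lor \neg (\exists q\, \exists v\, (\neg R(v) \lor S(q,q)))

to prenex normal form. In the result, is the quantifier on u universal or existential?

Push ¬ through the quantifiers and connectives to reach negation normal form:
  (\forall u\, J(u,u)) \lor (\forall q\, \forall v\, (R(v) \land \neg S(q,q)))
Finally move all quantifiers to the prefix:
  \forall u\, \forall q\, \forall v\, (J(u,u) \lor R(v) \land \neg S(q,q))
The quantifier \forall u sits under an even number of negations, so it remains universal.

universal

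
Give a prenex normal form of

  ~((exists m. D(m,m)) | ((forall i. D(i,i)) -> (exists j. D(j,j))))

Eliminate → and ↔ using ¬ and ∨.
  ~((exists m. D(m,m)) | ~(forall i. D(i,i)) | (exists j. D(j,j)))
Move each ¬ inward, flipping quantifiers it crosses:
  (forall m. ~D(m,m)) & (forall i. D(i,i)) & (forall j. ~D(j,j))
All bound variables are already distinct, so no renaming is needed.
Extract every quantifier outward, since the variables are now distinct and don't occur free across branches:
  forall m. forall i. forall j. (~D(m,m) & D(i,i) & ~D(j,j))

forall m. forall i. forall j. (~D(m,m) & D(i,i) & ~D(j,j))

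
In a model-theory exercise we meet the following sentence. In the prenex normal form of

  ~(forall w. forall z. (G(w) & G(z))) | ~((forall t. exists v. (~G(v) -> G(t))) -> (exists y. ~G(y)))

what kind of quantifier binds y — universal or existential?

Eliminate → and ↔ using ¬ and ∨.
  ~(forall w. forall z. (G(w) & G(z))) | ~(~(forall t. exists v. (~~G(v) | G(t))) | (exists y. ~G(y)))
Drive negations inward (¬∀x A ≡ ∃x ¬A, ¬∃x A ≡ ∀x ¬A, De Morgan for ∧/∨):
  (exists w. exists z. (~G(w) | ~G(z))) | (forall t. exists v. (G(v) | G(t))) & (forall y. G(y))
All bound variables are already distinct, so no renaming is needed.
Extract every quantifier outward, since the variables are now distinct and don't occur free across branches:
  exists w. exists z. forall t. exists v. forall y. (~G(w) | ~G(z) | (G(v) | G(t)) & G(y))
The quantifier exists y sits under an odd number of negations (counting the antecedent side of each →), so it flips to forall y.

universal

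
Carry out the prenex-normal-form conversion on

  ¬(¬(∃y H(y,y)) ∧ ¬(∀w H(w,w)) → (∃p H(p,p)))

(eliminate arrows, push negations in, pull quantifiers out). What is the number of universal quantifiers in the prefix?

2

First replace A → B with ¬A ∨ B.
  ¬(¬(¬(∃y H(y,y)) ∧ ¬(∀w H(w,w))) ∨ (∃p H(p,p)))
Drive negations inward (¬∀x A ≡ ∃x ¬A, ¬∃x A ≡ ∀x ¬A, De Morgan for ∧/∨):
  (∀y ¬H(y,y)) ∧ (∃w ¬H(w,w)) ∧ (∀p ¬H(p,p))
All bound variables are already distinct, so no renaming is needed.
Extract every quantifier outward, since the variables are now distinct and don't occur free across branches:
  ∀y ∃w ∀p (¬H(y,y) ∧ ¬H(w,w) ∧ ¬H(p,p))
The prefix is ∀y ∃w ∀p: 2 universal, 1 existential.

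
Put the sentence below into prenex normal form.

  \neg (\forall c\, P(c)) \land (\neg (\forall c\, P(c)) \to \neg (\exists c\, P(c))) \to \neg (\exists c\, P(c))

Rewrite implications/biconditionals: A → B as ¬A ∨ B.
  \neg (\neg (\forall c\, P(c)) \land (\neg \neg (\forall c\, P(c)) \lor \neg (\exists c\, P(c)))) \lor \neg (\exists c\, P(c))
Push ¬ through the quantifiers and connectives to reach negation normal form:
  (\forall c\, P(c)) \lor (\exists c\, \neg P(c)) \land (\exists c\, P(c)) \lor (\forall c\, \neg P(c))
Standardize variables apart so no two quantifiers bind the same name: c↦u1, c↦r, c↦q.
  (\forall c\, P(c)) \lor (\exists u1\, \neg P(u1)) \land (\exists r\, P(r)) \lor (\forall q\, \neg P(q))
Pull the quantifiers to the front (each side's bound variable is not free in the other side):
  \forall c\, \exists u1\, \exists r\, \forall q\, (P(c) \lor \neg P(u1) \land P(r) \lor \neg P(q))

\forall c\, \exists u1\, \exists r\, \forall q\, (P(c) \lor \neg P(u1) \land P(r) \lor \neg P(q))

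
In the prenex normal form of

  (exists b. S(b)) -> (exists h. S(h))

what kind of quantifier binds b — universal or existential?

Eliminate → and ↔ using ¬ and ∨.
  ~(exists b. S(b)) | (exists h. S(h))
Drive negations inward (¬∀x A ≡ ∃x ¬A, ¬∃x A ≡ ∀x ¬A, De Morgan for ∧/∨):
  (forall b. ~S(b)) | (exists h. S(h))
All bound variables are already distinct, so no renaming is needed.
Finally move all quantifiers to the prefix:
  forall b. exists h. (~S(b) | S(h))
The quantifier exists b sits under an odd number of negations (counting the antecedent side of each →), so it flips to forall b.

universal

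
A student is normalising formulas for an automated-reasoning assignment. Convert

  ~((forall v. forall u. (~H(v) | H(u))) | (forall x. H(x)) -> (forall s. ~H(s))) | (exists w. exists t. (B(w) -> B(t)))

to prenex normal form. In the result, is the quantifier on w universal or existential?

First replace A → B with ¬A ∨ B.
  ~(~((forall v. forall u. (~H(v) | H(u))) | (forall x. H(x))) | (forall s. ~H(s))) | (exists w. exists t. (~B(w) | B(t)))
Move each ¬ inward, flipping quantifiers it crosses:
  ((forall v. forall u. (~H(v) | H(u))) | (forall x. H(x))) & (exists s. H(s)) | (exists w. exists t. (~B(w) | B(t)))
Finally move all quantifiers to the prefix:
  forall v. forall u. forall x. exists s. exists w. exists t. ((~H(v) | H(u) | H(x)) & H(s) | ~B(w) | B(t))
The quantifier exists w sits under an even number of negations (counting the antecedent side of each →), so it remains existential.

existential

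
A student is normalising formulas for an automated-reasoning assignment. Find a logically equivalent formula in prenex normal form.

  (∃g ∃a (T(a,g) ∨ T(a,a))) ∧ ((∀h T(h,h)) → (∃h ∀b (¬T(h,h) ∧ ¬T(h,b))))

Eliminate → and ↔ using ¬ and ∨.
  (∃g ∃a (T(a,g) ∨ T(a,a))) ∧ (¬(∀h T(h,h)) ∨ (∃h ∀b (¬T(h,h) ∧ ¬T(h,b))))
Drive negations inward (¬∀x A ≡ ∃x ¬A, ¬∃x A ≡ ∀x ¬A, De Morgan for ∧/∨):
  (∃g ∃a (T(a,g) ∨ T(a,a))) ∧ ((∃h ¬T(h,h)) ∨ (∃h ∀b (¬T(h,h) ∧ ¬T(h,b))))
Rename bound variables to avoid capture: h↦s.
  (∃g ∃a (T(a,g) ∨ T(a,a))) ∧ ((∃h ¬T(h,h)) ∨ (∃s ∀b (¬T(s,s) ∧ ¬T(s,b))))
Pull the quantifiers to the front (each side's bound variable is not free in the other side):
  ∃g ∃a ∃h ∃s ∀b ((T(a,g) ∨ T(a,a)) ∧ (¬T(h,h) ∨ ¬T(s,s) ∧ ¬T(s,b)))

∃g ∃a ∃h ∃s ∀b ((T(a,g) ∨ T(a,a)) ∧ (¬T(h,h) ∨ ¬T(s,s) ∧ ¬T(s,b)))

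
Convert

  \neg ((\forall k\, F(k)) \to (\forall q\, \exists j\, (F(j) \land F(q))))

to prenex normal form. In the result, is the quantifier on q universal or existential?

existential

Rewrite implications/biconditionals: A → B as ¬A ∨ B.
  \neg (\neg (\forall k\, F(k)) \lor (\forall q\, \exists j\, (F(j) \land F(q))))
Move each ¬ inward, flipping quantifiers it crosses:
  (\forall k\, F(k)) \land (\exists q\, \forall j\, (\neg F(j) \lor \neg F(q)))
Finally move all quantifiers to the prefix:
  \forall k\, \exists q\, \forall j\, (F(k) \land (\neg F(j) \lor \neg F(q)))
The quantifier \forall q sits under an odd number of negations (counting the antecedent side of each →), so it flips to \exists q.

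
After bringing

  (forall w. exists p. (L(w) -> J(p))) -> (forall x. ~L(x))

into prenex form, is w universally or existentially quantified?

Rewrite implications/biconditionals: A → B as ¬A ∨ B.
  ~(forall w. exists p. (~L(w) | J(p))) | (forall x. ~L(x))
Drive negations inward (¬∀x A ≡ ∃x ¬A, ¬∃x A ≡ ∀x ¬A, De Morgan for ∧/∨):
  (exists w. forall p. (L(w) & ~J(p))) | (forall x. ~L(x))
All bound variables are already distinct, so no renaming is needed.
Pull the quantifiers to the front (each side's bound variable is not free in the other side):
  exists w. forall p. forall x. (L(w) & ~J(p) | ~L(x))
The quantifier forall w sits under an odd number of negations (counting the antecedent side of each →), so it flips to exists w.

existential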